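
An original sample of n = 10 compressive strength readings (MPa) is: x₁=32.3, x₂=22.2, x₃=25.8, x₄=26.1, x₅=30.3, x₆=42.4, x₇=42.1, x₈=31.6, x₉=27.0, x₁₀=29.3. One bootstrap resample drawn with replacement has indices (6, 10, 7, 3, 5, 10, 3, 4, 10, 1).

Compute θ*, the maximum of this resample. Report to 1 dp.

Resample values: 42.4, 29.3, 42.1, 25.8, 30.3, 29.3, 25.8, 26.1, 29.3, 32.3.
Maximum = 42.4

θ* = 42.4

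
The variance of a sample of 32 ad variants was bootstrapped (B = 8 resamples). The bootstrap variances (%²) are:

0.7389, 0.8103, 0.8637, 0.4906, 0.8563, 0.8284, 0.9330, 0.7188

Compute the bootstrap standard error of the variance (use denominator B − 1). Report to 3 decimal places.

Bootstrap SE is the standard deviation of the 8 replicate variances.
Mean of replicates: (0.7389 + 0.8103 + 0.8637 + 0.4906 + 0.8563 + 0.8284 + 0.9330 + 0.7188) / 8 = 6.24000 / 8 = 0.78000
Sum of squared deviations: (−0.04110)² + (+0.03030)² + (+0.08370)² + (−0.28940)² + (+0.07630)² + (+0.04840)² + (+0.15300)² + (−0.06120)² = 0.12868
Variance = 0.12868 / 7 = 0.01838
SE* = √0.01838

SE* = 0.136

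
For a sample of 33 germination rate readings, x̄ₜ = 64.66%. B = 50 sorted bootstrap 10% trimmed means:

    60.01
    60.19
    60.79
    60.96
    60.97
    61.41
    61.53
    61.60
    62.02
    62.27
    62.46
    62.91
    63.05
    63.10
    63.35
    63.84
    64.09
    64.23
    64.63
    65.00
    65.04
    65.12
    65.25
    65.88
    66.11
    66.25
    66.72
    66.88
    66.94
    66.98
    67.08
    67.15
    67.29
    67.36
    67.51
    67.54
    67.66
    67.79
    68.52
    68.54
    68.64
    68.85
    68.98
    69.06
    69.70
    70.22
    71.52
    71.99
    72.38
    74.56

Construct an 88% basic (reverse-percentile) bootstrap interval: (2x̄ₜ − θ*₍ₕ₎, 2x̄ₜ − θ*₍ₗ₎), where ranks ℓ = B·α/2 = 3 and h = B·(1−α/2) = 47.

Percentile endpoints at ranks 3 and 47: θ*₍3₎ = 60.79, θ*₍47₎ = 71.52.
Basic interval reflects these around x̄ₜ:
  lower = 2 × 64.66 − 71.52 = 57.80
  upper = 2 × 64.66 − 60.79 = 68.53

(57.80, 68.53)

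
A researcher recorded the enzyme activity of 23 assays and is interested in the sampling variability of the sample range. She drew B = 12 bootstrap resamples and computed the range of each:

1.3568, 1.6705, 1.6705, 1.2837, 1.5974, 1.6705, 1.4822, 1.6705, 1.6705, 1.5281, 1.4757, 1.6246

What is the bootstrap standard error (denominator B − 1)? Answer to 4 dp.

Bootstrap SE is the standard deviation of the 12 replicate ranges.
Mean of replicates: (1.3568 + 1.6705 + 1.6705 + 1.2837 + 1.5974 + 1.6705 + 1.4822 + 1.6705 + 1.6705 + 1.5281 + 1.4757 + 1.6246) / 12 = 18.70100 / 12 = 1.55842
Sum of squared deviations: (−0.20162)² + (+0.11208)² + (+0.11208)² + (−0.27472)² + (+0.03898)² + (+0.11208)² + (−0.07622)² + (+0.11208)² + (+0.11208)² + (−0.03032)² + (−0.08272)² + (+0.06618)² = 0.19840
Variance = 0.19840 / 11 = 0.01804
SE* = √0.01804

SE* = 0.1343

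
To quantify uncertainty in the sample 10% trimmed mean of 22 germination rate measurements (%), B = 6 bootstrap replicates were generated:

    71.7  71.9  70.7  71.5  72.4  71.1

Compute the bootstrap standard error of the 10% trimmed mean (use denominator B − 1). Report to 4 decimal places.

Bootstrap SE is the standard deviation of the 6 replicate 10% trimmed means.
Mean of replicates: (71.7 + 71.9 + 70.7 + 71.5 + 72.4 + 71.1) / 6 = 429.30000 / 6 = 71.55000
Sum of squared deviations: (+0.15000)² + (+0.35000)² + (−0.85000)² + (−0.05000)² + (+0.85000)² + (−0.45000)² = 1.79500
Variance = 1.79500 / 5 = 0.35900
SE* = √0.35900

SE* = 0.5992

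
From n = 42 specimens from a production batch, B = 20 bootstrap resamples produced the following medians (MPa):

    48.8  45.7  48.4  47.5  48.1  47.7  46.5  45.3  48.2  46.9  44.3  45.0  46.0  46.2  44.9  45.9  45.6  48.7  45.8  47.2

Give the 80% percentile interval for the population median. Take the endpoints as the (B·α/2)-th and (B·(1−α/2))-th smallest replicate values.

Sorted replicates: 44.3, 44.9, 45.0, 45.3, 45.6, 45.7, 45.8, 45.9, 46.0, 46.2, 46.5, 46.9, 47.2, 47.5, 47.7, 48.1, 48.2, 48.4, 48.7, 48.8
α = 0.20; lower rank = 20 × 0.100 = 2; upper rank = 20 × 0.900 = 18.
The 2nd smallest replicate is 44.9; the 18th is 48.4.

(44.9, 48.4)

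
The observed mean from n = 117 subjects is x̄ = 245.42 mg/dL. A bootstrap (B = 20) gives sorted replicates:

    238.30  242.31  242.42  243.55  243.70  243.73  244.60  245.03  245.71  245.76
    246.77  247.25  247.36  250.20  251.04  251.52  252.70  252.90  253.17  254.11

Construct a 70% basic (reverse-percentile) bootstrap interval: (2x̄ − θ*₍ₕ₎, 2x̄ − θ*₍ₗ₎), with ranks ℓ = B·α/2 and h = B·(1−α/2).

(238.14, 248.42)

Percentile endpoints at ranks 3 and 17: θ*₍3₎ = 242.42, θ*₍17₎ = 252.70.
Basic interval reflects these around x̄:
  lower = 2 × 245.42 − 252.70 = 238.14
  upper = 2 × 245.42 − 242.42 = 248.42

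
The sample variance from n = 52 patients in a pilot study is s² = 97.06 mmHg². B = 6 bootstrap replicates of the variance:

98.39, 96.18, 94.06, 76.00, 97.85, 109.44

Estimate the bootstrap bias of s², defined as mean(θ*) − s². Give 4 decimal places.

mean(θ*) = (98.39 + 96.18 + 94.06 + 76.00 + 97.85 + 109.44) / 6 = 95.32000
bias = 95.32000 − 97.06

bias = −1.7400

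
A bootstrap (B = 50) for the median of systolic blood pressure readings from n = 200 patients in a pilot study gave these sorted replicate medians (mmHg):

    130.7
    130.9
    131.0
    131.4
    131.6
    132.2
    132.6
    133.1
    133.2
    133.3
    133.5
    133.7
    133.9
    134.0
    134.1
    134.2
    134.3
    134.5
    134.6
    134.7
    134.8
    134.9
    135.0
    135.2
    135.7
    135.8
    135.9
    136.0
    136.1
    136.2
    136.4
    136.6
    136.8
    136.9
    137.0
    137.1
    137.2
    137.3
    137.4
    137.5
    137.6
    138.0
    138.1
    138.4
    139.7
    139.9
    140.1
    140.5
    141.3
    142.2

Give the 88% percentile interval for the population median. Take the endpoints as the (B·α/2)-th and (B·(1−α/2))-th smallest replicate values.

α = 0.12; lower rank = 50 × 0.060 = 3; upper rank = 50 × 0.940 = 47.
The 3rd smallest replicate is 131.0; the 47th is 140.1.

(131.0, 140.1)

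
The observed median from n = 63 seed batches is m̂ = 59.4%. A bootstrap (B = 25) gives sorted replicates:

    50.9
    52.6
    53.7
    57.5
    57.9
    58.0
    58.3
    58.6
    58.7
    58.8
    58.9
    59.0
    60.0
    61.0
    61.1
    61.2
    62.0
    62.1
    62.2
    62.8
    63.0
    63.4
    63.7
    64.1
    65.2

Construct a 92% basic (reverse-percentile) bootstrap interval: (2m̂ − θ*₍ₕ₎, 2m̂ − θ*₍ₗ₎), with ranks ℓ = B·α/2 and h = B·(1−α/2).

Percentile endpoints at ranks 1 and 24: θ*₍1₎ = 50.9, θ*₍24₎ = 64.1.
Basic interval reflects these around m̂:
  lower = 2 × 59.4 − 64.1 = 54.7
  upper = 2 × 59.4 − 50.9 = 67.9

(54.7, 67.9)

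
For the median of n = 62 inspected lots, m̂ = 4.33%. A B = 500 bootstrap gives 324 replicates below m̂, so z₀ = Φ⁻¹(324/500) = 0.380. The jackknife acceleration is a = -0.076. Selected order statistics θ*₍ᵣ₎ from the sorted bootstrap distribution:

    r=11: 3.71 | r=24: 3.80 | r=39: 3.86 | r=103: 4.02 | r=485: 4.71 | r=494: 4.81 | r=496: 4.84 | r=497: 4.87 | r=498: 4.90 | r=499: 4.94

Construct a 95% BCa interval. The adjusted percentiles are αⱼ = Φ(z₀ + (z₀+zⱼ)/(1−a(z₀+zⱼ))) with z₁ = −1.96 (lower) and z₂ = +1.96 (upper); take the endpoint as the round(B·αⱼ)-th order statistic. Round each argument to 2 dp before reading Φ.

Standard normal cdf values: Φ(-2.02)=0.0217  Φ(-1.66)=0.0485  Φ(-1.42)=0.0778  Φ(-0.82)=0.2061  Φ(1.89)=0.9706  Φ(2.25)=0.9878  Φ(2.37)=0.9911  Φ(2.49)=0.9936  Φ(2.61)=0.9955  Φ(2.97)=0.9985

(3.86, 4.84)

Lower: z₀ + z₁ = 0.380 + (-1.960) = -1.580; 1 − a(z₀+z₁) = 1 − (-0.076)(-1.580) = 0.8799; argument = 0.380 + (-1.580)/0.8799 = -1.4156 → -1.42.
α₁ = Φ(-1.42) = 0.0778; rank = round(500 × 0.0778) = 39; θ*₍39₎ = 3.86.
Upper: z₀ + z₂ = 2.340; 1 − a(z₀+z₂) = 1.1778; argument = 2.3667 → 2.37; α₂ = 0.9911; rank = 496; θ*₍496₎ = 4.84.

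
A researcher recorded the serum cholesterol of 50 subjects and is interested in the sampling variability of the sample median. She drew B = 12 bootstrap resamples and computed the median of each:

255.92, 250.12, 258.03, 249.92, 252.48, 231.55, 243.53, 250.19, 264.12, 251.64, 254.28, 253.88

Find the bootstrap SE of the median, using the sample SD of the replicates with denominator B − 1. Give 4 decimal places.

SE* = 7.9943

Bootstrap SE is the standard deviation of the 12 replicate medians.
Mean of replicates: (255.92 + 250.12 + 258.03 + 249.92 + 252.48 + 231.55 + 243.53 + 250.19 + 264.12 + 251.64 + 254.28 + 253.88) / 12 = 3015.66000 / 12 = 251.30500
Sum of squared deviations: (+4.61500)² + (−1.18500)² + (+6.72500)² + (−1.38500)² + (+1.17500)² + (−19.75500)² + (−7.77500)² + (−1.11500)² + (+12.81500)² + (+0.33500)² + (+2.97500)² + (+2.57500)² = 702.99850
Variance = 702.99850 / 11 = 63.90895
SE* = √63.90895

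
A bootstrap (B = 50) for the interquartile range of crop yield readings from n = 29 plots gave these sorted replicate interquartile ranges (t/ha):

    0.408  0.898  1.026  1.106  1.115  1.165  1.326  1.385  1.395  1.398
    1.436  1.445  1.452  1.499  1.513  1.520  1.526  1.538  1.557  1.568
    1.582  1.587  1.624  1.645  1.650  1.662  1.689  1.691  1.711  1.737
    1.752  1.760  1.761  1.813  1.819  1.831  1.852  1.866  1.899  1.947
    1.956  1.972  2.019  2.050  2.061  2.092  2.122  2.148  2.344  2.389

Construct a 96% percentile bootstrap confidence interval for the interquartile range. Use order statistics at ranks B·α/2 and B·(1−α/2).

(0.408, 2.344)

α = 0.04; lower rank = 50 × 0.020 = 1; upper rank = 50 × 0.980 = 49.
The 1st smallest replicate is 0.408; the 49th is 2.344.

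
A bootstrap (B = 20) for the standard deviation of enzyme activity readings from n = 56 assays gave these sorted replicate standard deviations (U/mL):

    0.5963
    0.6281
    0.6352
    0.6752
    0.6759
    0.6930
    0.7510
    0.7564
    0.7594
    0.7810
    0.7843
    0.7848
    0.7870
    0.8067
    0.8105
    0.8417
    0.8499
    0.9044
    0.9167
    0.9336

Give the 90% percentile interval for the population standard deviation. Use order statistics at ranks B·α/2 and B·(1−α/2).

α = 0.10; lower rank = 20 × 0.050 = 1; upper rank = 20 × 0.950 = 19.
The 1st smallest replicate is 0.5963; the 19th is 0.9167.

(0.5963, 0.9167)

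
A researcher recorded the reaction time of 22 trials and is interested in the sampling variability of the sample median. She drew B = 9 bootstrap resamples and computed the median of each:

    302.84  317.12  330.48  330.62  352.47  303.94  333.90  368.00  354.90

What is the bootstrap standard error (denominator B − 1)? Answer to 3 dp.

SE* = 22.644

Bootstrap SE is the standard deviation of the 9 replicate medians.
Mean of replicates: (302.84 + 317.12 + 330.48 + 330.62 + 352.47 + 303.94 + 333.90 + 368.00 + 354.90) / 9 = 2994.2700 / 9 = 332.6967
Sum of squared deviations: (−29.8567)² + (−15.5767)² + (−2.2167)² + (−2.0767)² + (+19.7733)² + (−28.7567)² + (+1.2033)² + (+35.3033)² + (+22.2033)² = 4101.9712
Variance = 4101.9712 / 8 = 512.7464
SE* = √512.7464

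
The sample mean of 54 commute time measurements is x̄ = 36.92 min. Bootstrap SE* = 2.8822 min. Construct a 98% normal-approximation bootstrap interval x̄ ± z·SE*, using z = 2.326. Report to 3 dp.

Margin = 2.326 × 2.8822 = 6.7040
Interval: 36.92 ± 6.7040

(30.216, 43.624)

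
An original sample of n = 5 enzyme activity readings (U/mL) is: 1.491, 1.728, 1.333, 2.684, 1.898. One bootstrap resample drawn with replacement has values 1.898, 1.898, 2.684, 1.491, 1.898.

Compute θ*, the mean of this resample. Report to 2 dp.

Mean = (1.898 + 1.898 + 2.684 + 1.491 + 1.898) / 5 = 9.8690 / 5 = 1.97

θ* = 1.97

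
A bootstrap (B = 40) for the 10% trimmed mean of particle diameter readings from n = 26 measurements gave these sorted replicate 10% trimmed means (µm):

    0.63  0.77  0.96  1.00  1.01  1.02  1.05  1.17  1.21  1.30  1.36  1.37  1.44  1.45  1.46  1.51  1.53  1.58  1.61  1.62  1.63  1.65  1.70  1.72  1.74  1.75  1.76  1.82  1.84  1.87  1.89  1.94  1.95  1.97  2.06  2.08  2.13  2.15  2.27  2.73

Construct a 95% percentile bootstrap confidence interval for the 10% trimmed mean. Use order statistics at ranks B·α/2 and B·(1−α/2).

α = 0.05; lower rank = 40 × 0.025 = 1; upper rank = 40 × 0.975 = 39.
The 1st smallest replicate is 0.63; the 39th is 2.27.

(0.63, 2.27)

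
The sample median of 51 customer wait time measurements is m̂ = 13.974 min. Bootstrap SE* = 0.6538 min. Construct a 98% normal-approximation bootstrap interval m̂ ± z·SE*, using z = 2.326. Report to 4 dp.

(12.4533, 15.4947)

Margin = 2.326 × 0.6538 = 1.52074
Interval: 13.974 ± 1.52074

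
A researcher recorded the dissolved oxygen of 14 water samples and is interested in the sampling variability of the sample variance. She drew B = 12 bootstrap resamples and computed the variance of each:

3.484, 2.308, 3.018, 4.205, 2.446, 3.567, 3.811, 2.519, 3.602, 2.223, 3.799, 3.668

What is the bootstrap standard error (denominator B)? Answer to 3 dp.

Bootstrap SE is the standard deviation of the 12 replicate variances.
Mean of replicates: (3.484 + 2.308 + 3.018 + 4.205 + 2.446 + 3.567 + 3.811 + 2.519 + 3.602 + 2.223 + 3.799 + 3.668) / 12 = 38.6500 / 12 = 3.2208
Sum of squared deviations: (+0.2632)² + (−0.9128)² + (−0.2028)² + (+0.9842)² + (−0.7748)² + (+0.3462)² + (+0.5902)² + (−0.7018)² + (+0.3812)² + (−0.9978)² + (+0.5782)² + (+0.4472)² = 5.1485
Variance = 5.1485 / 12 = 0.4290
SE* = √0.4290

SE* = 0.655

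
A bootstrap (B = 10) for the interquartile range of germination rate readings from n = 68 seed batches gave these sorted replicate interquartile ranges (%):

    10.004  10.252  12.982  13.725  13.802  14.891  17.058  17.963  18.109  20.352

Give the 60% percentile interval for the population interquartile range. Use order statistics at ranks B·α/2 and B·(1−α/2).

α = 0.40; lower rank = 10 × 0.200 = 2; upper rank = 10 × 0.800 = 8.
The 2nd smallest replicate is 10.252; the 8th is 17.963.

(10.252, 17.963)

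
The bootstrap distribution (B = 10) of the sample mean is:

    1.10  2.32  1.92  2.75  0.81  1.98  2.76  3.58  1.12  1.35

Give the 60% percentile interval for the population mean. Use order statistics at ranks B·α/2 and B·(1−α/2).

Sorted replicates: 0.81, 1.10, 1.12, 1.35, 1.92, 1.98, 2.32, 2.75, 2.76, 3.58
α = 0.40; lower rank = 10 × 0.200 = 2; upper rank = 10 × 0.800 = 8.
The 2nd smallest replicate is 1.10; the 8th is 2.75.

(1.10, 2.75)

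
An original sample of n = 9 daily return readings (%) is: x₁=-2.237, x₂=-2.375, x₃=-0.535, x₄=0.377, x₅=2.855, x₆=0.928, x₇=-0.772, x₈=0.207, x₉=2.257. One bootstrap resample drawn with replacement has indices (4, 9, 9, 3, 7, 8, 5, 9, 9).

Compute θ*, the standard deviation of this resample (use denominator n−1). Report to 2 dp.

θ* = 1.40

Resample values: 0.377, 2.257, 2.257, -0.535, -0.772, 0.207, 2.855, 2.257, 2.257.
Mean = 1.2400; sum of squared deviations = 15.7560
s² = 15.7560 / 8 = 1.9695
s = √1.9695 = 1.40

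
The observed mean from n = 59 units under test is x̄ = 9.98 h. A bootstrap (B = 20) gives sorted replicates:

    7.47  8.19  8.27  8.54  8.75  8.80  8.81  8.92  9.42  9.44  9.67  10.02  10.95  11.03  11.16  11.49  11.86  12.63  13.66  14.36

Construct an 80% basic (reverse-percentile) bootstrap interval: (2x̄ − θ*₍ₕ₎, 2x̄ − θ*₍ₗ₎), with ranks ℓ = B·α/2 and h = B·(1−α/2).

Percentile endpoints at ranks 2 and 18: θ*₍2₎ = 8.19, θ*₍18₎ = 12.63.
Basic interval reflects these around x̄:
  lower = 2 × 9.98 − 12.63 = 7.33
  upper = 2 × 9.98 − 8.19 = 11.77

(7.33, 11.77)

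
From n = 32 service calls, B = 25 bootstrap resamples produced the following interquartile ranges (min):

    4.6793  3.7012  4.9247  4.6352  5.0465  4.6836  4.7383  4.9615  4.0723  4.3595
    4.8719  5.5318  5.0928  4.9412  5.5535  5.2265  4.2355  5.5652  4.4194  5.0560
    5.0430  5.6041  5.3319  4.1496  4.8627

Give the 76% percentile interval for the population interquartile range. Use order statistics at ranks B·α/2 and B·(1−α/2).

Sorted replicates: 3.7012, 4.0723, 4.1496, 4.2355, 4.3595, 4.4194, 4.6352, 4.6793, 4.6836, 4.7383, 4.8627, 4.8719, 4.9247, 4.9412, 4.9615, 5.0430, 5.0465, 5.0560, 5.0928, 5.2265, 5.3319, 5.5318, 5.5535, 5.5652, 5.6041
α = 0.24; lower rank = 25 × 0.120 = 3; upper rank = 25 × 0.880 = 22.
The 3rd smallest replicate is 4.1496; the 22nd is 5.5318.

(4.1496, 5.5318)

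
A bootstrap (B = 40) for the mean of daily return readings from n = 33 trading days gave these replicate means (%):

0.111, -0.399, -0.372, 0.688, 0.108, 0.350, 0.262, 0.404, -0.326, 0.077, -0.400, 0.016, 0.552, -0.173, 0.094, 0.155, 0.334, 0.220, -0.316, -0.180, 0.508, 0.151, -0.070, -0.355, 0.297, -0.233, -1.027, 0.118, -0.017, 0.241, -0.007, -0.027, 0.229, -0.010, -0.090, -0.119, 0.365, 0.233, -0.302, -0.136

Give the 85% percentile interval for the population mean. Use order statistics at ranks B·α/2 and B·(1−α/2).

(-0.399, 0.404)

Sorted replicates: -1.027, -0.400, -0.399, -0.372, -0.355, -0.326, -0.316, -0.302, -0.233, -0.180, -0.173, -0.136, -0.119, -0.090, -0.070, -0.027, -0.017, -0.010, -0.007, 0.016, 0.077, 0.094, 0.108, 0.111, 0.118, 0.151, 0.155, 0.220, 0.229, 0.233, 0.241, 0.262, 0.297, 0.334, 0.350, 0.365, 0.404, 0.508, 0.552, 0.688
α = 0.15; lower rank = 40 × 0.075 = 3; upper rank = 40 × 0.925 = 37.
The 3rd smallest replicate is -0.399; the 37th is 0.404.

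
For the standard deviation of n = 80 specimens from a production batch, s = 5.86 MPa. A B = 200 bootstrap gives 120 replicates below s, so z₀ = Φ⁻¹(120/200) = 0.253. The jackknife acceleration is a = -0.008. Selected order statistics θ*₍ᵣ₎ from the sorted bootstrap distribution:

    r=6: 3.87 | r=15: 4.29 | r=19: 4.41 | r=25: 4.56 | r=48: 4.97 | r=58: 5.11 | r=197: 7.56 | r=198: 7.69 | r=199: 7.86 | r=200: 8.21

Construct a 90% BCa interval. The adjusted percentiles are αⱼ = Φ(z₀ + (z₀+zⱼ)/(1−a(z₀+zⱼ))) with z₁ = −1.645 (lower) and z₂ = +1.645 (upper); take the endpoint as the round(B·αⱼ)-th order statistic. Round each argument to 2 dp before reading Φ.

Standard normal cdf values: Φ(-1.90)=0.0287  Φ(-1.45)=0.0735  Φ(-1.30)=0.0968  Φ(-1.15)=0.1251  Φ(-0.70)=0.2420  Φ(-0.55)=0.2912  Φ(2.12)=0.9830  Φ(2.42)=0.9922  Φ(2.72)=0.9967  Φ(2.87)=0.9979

Lower: z₀ + z₁ = 0.253 + (-1.645) = -1.392; 1 − a(z₀+z₁) = 1 − (-0.008)(-1.392) = 0.9889; argument = 0.253 + (-1.392)/0.9889 = -1.1547 → -1.15.
α₁ = Φ(-1.15) = 0.1251; rank = round(200 × 0.1251) = 25; θ*₍25₎ = 4.56.
Upper: z₀ + z₂ = 1.898; 1 − a(z₀+z₂) = 1.0152; argument = 2.1226 → 2.12; α₂ = 0.9830; rank = 197; θ*₍197₎ = 7.56.

(4.56, 7.56)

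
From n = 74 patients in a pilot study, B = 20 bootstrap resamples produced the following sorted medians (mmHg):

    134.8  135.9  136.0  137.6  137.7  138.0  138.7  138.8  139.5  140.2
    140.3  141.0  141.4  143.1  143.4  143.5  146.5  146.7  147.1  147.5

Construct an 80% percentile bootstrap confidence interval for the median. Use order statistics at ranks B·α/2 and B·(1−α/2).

(135.9, 146.7)

α = 0.20; lower rank = 20 × 0.100 = 2; upper rank = 20 × 0.900 = 18.
The 2nd smallest replicate is 135.9; the 18th is 146.7.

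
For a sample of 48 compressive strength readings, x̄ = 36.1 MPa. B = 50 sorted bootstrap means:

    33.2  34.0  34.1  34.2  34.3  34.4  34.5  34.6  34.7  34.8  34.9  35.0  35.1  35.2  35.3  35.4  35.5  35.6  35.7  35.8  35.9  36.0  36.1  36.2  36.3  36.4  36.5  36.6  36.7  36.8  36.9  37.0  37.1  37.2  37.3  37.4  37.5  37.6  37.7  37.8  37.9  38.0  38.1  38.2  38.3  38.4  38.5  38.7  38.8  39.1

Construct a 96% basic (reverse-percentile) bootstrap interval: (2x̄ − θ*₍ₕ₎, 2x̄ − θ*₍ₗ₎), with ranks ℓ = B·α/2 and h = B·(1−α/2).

(33.4, 39.0)

Percentile endpoints at ranks 1 and 49: θ*₍1₎ = 33.2, θ*₍49₎ = 38.8.
Basic interval reflects these around x̄:
  lower = 2 × 36.1 − 38.8 = 33.4
  upper = 2 × 36.1 − 33.2 = 39.0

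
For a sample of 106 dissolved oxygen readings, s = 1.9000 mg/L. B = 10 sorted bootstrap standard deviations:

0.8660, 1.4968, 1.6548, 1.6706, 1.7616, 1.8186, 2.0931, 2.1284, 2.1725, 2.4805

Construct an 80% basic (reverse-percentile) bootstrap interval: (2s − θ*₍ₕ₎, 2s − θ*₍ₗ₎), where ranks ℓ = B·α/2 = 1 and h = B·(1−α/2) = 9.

Percentile endpoints at ranks 1 and 9: θ*₍1₎ = 0.8660, θ*₍9₎ = 2.1725.
Basic interval reflects these around s:
  lower = 2 × 1.9000 − 2.1725 = 1.6275
  upper = 2 × 1.9000 − 0.8660 = 2.9340

(1.6275, 2.9340)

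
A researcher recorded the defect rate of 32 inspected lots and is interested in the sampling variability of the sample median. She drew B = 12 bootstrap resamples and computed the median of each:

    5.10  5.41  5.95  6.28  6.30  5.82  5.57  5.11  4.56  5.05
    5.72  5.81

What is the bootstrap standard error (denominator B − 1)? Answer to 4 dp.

SE* = 0.5283

Bootstrap SE is the standard deviation of the 12 replicate medians.
Mean of replicates: (5.10 + 5.41 + 5.95 + 6.28 + 6.30 + 5.82 + 5.57 + 5.11 + 4.56 + 5.05 + 5.72 + 5.81) / 12 = 66.68000 / 12 = 5.55667
Sum of squared deviations: (−0.45667)² + (−0.14667)² + (+0.39333)² + (+0.72333)² + (+0.74333)² + (+0.26333)² + (+0.01333)² + (−0.44667)² + (−0.99667)² + (−0.50667)² + (+0.16333)² + (+0.25333)² = 3.07047
Variance = 3.07047 / 11 = 0.27913
SE* = √0.27913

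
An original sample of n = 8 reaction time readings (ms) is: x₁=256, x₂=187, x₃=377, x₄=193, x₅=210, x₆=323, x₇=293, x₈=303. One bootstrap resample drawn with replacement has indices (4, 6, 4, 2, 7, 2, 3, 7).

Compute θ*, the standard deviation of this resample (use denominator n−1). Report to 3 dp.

θ* = 74.955

Resample values: 193, 323, 193, 187, 293, 187, 377, 293.
Mean = 255.7500; sum of squared deviations = 39327.5000
s² = 39327.5000 / 7 = 5618.2143
s = √5618.2143 = 74.955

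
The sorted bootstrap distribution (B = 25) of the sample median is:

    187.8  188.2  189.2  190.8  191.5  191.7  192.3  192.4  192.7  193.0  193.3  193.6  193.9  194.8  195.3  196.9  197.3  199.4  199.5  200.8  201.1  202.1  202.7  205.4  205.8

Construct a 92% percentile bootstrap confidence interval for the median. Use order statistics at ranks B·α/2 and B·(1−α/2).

(187.8, 205.4)

α = 0.08; lower rank = 25 × 0.040 = 1; upper rank = 25 × 0.960 = 24.
The 1st smallest replicate is 187.8; the 24th is 205.4.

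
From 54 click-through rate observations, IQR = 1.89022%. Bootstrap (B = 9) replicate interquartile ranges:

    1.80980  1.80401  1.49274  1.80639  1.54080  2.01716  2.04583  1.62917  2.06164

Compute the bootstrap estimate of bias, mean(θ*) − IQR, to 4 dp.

bias = −0.0894

mean(θ*) = (1.80980 + 1.80401 + 1.49274 + 1.80639 + 1.54080 + 2.01716 + 2.04583 + 1.62917 + 2.06164) / 9 = 1.80084
bias = 1.80084 − 1.89022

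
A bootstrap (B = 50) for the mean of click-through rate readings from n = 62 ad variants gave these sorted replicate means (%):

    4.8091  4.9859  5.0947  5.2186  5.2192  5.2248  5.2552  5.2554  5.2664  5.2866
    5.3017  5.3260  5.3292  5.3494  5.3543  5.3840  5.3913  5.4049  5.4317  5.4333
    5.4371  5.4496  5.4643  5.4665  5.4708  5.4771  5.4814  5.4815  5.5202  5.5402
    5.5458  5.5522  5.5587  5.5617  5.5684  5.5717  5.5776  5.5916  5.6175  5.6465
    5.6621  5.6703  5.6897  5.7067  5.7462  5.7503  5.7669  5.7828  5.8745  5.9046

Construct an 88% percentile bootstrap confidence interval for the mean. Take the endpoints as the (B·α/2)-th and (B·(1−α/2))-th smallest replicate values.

(5.0947, 5.7669)

α = 0.12; lower rank = 50 × 0.060 = 3; upper rank = 50 × 0.940 = 47.
The 3rd smallest replicate is 5.0947; the 47th is 5.7669.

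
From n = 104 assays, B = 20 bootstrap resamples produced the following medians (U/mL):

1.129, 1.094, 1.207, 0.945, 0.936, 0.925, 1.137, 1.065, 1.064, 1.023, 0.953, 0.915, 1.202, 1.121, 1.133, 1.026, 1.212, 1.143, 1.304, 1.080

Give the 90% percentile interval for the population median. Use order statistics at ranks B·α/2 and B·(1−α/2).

(0.915, 1.212)

Sorted replicates: 0.915, 0.925, 0.936, 0.945, 0.953, 1.023, 1.026, 1.064, 1.065, 1.080, 1.094, 1.121, 1.129, 1.133, 1.137, 1.143, 1.202, 1.207, 1.212, 1.304
α = 0.10; lower rank = 20 × 0.050 = 1; upper rank = 20 × 0.950 = 19.
The 1st smallest replicate is 0.915; the 19th is 1.212.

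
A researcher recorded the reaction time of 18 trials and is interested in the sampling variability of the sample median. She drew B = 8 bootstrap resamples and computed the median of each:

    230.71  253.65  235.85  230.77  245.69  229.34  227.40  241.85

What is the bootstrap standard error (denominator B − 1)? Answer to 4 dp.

Bootstrap SE is the standard deviation of the 8 replicate medians.
Mean of replicates: (230.71 + 253.65 + 235.85 + 230.77 + 245.69 + 229.34 + 227.40 + 241.85) / 8 = 1895.26000 / 8 = 236.90750
Sum of squared deviations: (−6.19750)² + (+16.74250)² + (−1.05750)² + (−6.13750)² + (+8.78250)² + (−7.56750)² + (−9.50750)² + (+4.94250)² = 606.72775
Variance = 606.72775 / 7 = 86.67539
SE* = √86.67539

SE* = 9.3100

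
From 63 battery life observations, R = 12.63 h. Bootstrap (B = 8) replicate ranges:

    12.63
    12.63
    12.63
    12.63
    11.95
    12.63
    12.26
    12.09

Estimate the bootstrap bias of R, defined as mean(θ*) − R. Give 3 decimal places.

bias = −0.199

mean(θ*) = (12.63 + 12.63 + 12.63 + 12.63 + 11.95 + 12.63 + 12.26 + 12.09) / 8 = 12.4313
bias = 12.4313 − 12.63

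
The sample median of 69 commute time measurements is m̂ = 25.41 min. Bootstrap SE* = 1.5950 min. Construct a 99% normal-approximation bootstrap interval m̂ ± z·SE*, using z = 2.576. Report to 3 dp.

Margin = 2.576 × 1.5950 = 4.1087
Interval: 25.41 ± 4.1087

(21.301, 29.519)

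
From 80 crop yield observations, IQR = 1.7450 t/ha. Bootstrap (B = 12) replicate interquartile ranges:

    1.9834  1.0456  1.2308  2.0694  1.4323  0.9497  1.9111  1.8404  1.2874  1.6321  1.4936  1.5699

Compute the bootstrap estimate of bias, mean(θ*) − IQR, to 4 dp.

bias = −0.2079

mean(θ*) = (1.9834 + 1.0456 + 1.2308 + 2.0694 + 1.4323 + 0.9497 + 1.9111 + 1.8404 + 1.2874 + 1.6321 + 1.4936 + 1.5699) / 12 = 1.53714
bias = 1.53714 − 1.7450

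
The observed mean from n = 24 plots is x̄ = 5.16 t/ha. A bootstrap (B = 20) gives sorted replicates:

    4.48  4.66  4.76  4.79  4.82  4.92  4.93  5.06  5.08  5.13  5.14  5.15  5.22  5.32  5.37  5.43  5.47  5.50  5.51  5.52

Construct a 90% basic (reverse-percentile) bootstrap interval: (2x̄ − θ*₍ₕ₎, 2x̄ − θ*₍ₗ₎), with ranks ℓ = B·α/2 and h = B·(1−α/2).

Percentile endpoints at ranks 1 and 19: θ*₍1₎ = 4.48, θ*₍19₎ = 5.51.
Basic interval reflects these around x̄:
  lower = 2 × 5.16 − 5.51 = 4.81
  upper = 2 × 5.16 − 4.48 = 5.84

(4.81, 5.84)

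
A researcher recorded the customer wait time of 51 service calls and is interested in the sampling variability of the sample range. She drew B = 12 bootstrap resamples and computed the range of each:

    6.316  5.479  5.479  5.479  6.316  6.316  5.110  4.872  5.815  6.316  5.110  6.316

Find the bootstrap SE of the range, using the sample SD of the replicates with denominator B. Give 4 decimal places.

SE* = 0.5335

Bootstrap SE is the standard deviation of the 12 replicate ranges.
Mean of replicates: (6.316 + 5.479 + 5.479 + 5.479 + 6.316 + 6.316 + 5.110 + 4.872 + 5.815 + 6.316 + 5.110 + 6.316) / 12 = 68.92400 / 12 = 5.74367
Sum of squared deviations: (+0.57233)² + (−0.26467)² + (−0.26467)² + (−0.26467)² + (+0.57233)² + (+0.57233)² + (−0.63367)² + (−0.87167)² + (+0.07133)² + (+0.57233)² + (−0.63367)² + (+0.57233)² = 3.41593
Variance = 3.41593 / 12 = 0.28466
SE* = √0.28466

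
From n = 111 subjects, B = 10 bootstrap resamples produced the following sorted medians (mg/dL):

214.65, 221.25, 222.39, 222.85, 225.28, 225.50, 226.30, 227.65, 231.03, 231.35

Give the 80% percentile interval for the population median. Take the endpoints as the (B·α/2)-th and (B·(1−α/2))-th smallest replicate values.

(214.65, 231.03)

α = 0.20; lower rank = 10 × 0.100 = 1; upper rank = 10 × 0.900 = 9.
The 1st smallest replicate is 214.65; the 9th is 231.03.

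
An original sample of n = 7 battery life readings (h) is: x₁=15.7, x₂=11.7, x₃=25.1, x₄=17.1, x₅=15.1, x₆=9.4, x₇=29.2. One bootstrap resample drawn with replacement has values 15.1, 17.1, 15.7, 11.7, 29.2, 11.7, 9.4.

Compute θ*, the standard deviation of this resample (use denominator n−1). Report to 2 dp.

Mean = 15.7000; sum of squared deviations = 256.2600
s² = 256.2600 / 6 = 42.7100
s = √42.7100 = 6.54

θ* = 6.54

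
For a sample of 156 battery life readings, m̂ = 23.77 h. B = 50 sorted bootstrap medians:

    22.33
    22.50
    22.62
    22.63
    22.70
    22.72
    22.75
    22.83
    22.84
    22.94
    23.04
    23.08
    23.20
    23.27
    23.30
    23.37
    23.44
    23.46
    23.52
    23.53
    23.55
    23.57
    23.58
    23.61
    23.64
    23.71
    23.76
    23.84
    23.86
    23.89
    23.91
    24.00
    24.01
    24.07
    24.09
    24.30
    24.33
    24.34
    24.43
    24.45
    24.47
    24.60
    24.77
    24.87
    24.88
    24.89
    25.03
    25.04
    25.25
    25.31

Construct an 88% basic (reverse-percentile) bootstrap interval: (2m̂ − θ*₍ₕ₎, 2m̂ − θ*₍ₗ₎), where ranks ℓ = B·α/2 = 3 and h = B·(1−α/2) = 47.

Percentile endpoints at ranks 3 and 47: θ*₍3₎ = 22.62, θ*₍47₎ = 25.03.
Basic interval reflects these around m̂:
  lower = 2 × 23.77 − 25.03 = 22.51
  upper = 2 × 23.77 − 22.62 = 24.92

(22.51, 24.92)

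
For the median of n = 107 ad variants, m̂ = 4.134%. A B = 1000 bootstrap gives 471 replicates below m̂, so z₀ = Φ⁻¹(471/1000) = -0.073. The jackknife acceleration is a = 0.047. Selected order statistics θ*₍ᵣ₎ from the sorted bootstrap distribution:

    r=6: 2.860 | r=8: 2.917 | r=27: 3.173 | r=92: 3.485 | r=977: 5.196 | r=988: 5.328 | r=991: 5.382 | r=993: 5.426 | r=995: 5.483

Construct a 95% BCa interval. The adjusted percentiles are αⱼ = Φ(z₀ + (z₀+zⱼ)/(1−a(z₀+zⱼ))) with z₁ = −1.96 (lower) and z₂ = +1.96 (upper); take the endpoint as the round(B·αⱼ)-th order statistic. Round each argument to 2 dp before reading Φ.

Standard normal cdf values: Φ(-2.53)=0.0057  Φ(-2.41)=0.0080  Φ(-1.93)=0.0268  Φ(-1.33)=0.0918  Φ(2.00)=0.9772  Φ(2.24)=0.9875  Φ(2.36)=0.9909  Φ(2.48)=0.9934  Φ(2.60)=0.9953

Lower: z₀ + z₁ = -0.073 + (-1.960) = -2.033; 1 − a(z₀+z₁) = 1 − (0.047)(-2.033) = 1.0956; argument = -0.073 + (-2.033)/1.0956 = -1.9287 → -1.93.
α₁ = Φ(-1.93) = 0.0268; rank = round(1000 × 0.0268) = 27; θ*₍27₎ = 3.173.
Upper: z₀ + z₂ = 1.887; 1 − a(z₀+z₂) = 0.9113; argument = 1.9976 → 2.00; α₂ = 0.9772; rank = 977; θ*₍977₎ = 5.196.

(3.173, 5.196)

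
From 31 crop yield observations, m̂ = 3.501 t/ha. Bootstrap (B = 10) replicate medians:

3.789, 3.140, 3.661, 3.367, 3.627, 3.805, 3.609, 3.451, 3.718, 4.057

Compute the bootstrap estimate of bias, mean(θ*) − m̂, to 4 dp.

mean(θ*) = (3.789 + 3.140 + 3.661 + 3.367 + 3.627 + 3.805 + 3.609 + 3.451 + 3.718 + 4.057) / 10 = 3.62240
bias = 3.62240 − 3.501

bias = +0.1214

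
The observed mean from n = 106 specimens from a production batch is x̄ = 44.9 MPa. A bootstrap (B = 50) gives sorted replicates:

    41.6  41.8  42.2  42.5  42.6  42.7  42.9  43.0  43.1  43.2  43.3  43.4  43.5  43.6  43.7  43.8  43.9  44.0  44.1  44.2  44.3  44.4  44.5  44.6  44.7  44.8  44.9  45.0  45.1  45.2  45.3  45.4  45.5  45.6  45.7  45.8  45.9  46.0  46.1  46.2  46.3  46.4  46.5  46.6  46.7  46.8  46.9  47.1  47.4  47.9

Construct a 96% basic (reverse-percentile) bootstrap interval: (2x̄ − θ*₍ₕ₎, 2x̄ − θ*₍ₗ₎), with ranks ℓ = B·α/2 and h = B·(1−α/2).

(42.4, 48.2)

Percentile endpoints at ranks 1 and 49: θ*₍1₎ = 41.6, θ*₍49₎ = 47.4.
Basic interval reflects these around x̄:
  lower = 2 × 44.9 − 47.4 = 42.4
  upper = 2 × 44.9 − 41.6 = 48.2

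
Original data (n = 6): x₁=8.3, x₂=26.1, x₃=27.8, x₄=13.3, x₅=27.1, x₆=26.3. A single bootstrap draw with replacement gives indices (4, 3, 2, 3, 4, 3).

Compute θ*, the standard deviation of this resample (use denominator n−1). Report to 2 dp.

Resample values: 13.3, 27.8, 26.1, 27.8, 13.3, 27.8.
Mean = 22.6833; sum of squared deviations = 266.3083
s² = 266.3083 / 5 = 53.2617
s = √53.2617 = 7.30

θ* = 7.30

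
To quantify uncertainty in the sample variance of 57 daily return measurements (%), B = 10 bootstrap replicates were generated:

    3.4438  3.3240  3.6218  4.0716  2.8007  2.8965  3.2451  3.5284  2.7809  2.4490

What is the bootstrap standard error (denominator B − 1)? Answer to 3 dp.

SE* = 0.484

Bootstrap SE is the standard deviation of the 10 replicate variances.
Mean of replicates: (3.4438 + 3.3240 + 3.6218 + 4.0716 + 2.8007 + 2.8965 + 3.2451 + 3.5284 + 2.7809 + 2.4490) / 10 = 32.16180 / 10 = 3.21618
Sum of squared deviations: (+0.22762)² + (+0.10782)² + (+0.40562)² + (+0.85542)² + (−0.41548)² + (−0.31968)² + (+0.02892)² + (+0.31222)² + (−0.43528)² + (−0.76718)² = 2.11088
Variance = 2.11088 / 9 = 0.23454
SE* = √0.23454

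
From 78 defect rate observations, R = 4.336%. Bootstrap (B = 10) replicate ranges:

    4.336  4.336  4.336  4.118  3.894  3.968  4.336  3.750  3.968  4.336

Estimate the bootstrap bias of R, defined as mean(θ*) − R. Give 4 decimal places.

bias = −0.1982

mean(θ*) = (4.336 + 4.336 + 4.336 + 4.118 + 3.894 + 3.968 + 4.336 + 3.750 + 3.968 + 4.336) / 10 = 4.13780
bias = 4.13780 − 4.336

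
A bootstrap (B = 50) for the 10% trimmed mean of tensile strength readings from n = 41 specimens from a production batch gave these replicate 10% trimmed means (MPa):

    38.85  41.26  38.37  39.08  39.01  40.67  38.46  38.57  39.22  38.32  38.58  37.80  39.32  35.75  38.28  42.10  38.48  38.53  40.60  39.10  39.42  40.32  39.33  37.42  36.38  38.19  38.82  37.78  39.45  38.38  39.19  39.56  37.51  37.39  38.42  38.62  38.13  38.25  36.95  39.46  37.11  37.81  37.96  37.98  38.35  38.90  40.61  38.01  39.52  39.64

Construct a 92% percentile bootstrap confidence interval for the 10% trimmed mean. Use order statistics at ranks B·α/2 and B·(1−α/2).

Sorted replicates: 35.75, 36.38, 36.95, 37.11, 37.39, 37.42, 37.51, 37.78, 37.80, 37.81, 37.96, 37.98, 38.01, 38.13, 38.19, 38.25, 38.28, 38.32, 38.35, 38.37, 38.38, 38.42, 38.46, 38.48, 38.53, 38.57, 38.58, 38.62, 38.82, 38.85, 38.90, 39.01, 39.08, 39.10, 39.19, 39.22, 39.32, 39.33, 39.42, 39.45, 39.46, 39.52, 39.56, 39.64, 40.32, 40.60, 40.61, 40.67, 41.26, 42.10
α = 0.08; lower rank = 50 × 0.040 = 2; upper rank = 50 × 0.960 = 48.
The 2nd smallest replicate is 36.38; the 48th is 40.67.

(36.38, 40.67)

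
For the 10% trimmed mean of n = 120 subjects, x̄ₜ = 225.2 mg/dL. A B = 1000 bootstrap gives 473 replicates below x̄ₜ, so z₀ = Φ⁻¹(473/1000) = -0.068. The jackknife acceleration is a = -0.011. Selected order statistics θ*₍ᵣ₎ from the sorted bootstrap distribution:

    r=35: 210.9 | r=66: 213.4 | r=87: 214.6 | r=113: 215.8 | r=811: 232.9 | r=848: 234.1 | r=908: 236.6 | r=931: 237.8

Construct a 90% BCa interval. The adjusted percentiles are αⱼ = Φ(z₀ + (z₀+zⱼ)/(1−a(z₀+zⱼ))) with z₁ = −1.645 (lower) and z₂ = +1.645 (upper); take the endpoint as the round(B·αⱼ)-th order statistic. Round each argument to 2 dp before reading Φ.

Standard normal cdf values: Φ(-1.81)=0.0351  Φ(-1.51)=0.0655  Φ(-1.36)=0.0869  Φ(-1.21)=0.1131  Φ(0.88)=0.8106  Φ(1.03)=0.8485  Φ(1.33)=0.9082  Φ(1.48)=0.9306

Lower: z₀ + z₁ = -0.068 + (-1.645) = -1.713; 1 − a(z₀+z₁) = 1 − (-0.011)(-1.713) = 0.9812; argument = -0.068 + (-1.713)/0.9812 = -1.8139 → -1.81.
α₁ = Φ(-1.81) = 0.0351; rank = round(1000 × 0.0351) = 35; θ*₍35₎ = 210.9.
Upper: z₀ + z₂ = 1.577; 1 − a(z₀+z₂) = 1.0173; argument = 1.4821 → 1.48; α₂ = 0.9306; rank = 931; θ*₍931₎ = 237.8.

(210.9, 237.8)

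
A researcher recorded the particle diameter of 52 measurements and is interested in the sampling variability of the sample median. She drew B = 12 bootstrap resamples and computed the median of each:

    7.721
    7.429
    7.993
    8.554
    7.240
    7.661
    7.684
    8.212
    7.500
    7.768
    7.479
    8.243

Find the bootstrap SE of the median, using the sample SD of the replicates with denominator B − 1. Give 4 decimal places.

Bootstrap SE is the standard deviation of the 12 replicate medians.
Mean of replicates: (7.721 + 7.429 + 7.993 + 8.554 + 7.240 + 7.661 + 7.684 + 8.212 + 7.500 + 7.768 + 7.479 + 8.243) / 12 = 93.48400 / 12 = 7.79033
Sum of squared deviations: (−0.06933)² + (−0.36133)² + (+0.20267)² + (+0.76367)² + (−0.55033)² + (−0.12933)² + (−0.10633)² + (+0.42167)² + (−0.29033)² + (−0.02233)² + (−0.31133)² + (+0.45267)² = 1.65496
Variance = 1.65496 / 11 = 0.15045
SE* = √0.15045

SE* = 0.3879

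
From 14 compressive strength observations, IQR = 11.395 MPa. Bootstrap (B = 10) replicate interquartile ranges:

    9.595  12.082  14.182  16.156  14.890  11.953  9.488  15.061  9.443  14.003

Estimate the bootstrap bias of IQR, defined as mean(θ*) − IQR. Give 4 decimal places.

mean(θ*) = (9.595 + 12.082 + 14.182 + 16.156 + 14.890 + 11.953 + 9.488 + 15.061 + 9.443 + 14.003) / 10 = 12.68530
bias = 12.68530 − 11.395

bias = +1.2903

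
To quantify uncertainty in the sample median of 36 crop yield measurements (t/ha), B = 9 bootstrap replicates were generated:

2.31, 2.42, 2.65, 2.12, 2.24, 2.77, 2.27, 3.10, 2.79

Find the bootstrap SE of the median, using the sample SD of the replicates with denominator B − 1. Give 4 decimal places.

Bootstrap SE is the standard deviation of the 9 replicate medians.
Mean of replicates: (2.31 + 2.42 + 2.65 + 2.12 + 2.24 + 2.77 + 2.27 + 3.10 + 2.79) / 9 = 22.67000 / 9 = 2.51889
Sum of squared deviations: (−0.20889)² + (−0.09889)² + (+0.13111)² + (−0.39889)² + (−0.27889)² + (+0.25111)² + (−0.24889)² + (+0.58111)² + (+0.27111)² = 0.84369
Variance = 0.84369 / 8 = 0.10546
SE* = √0.10546

SE* = 0.3247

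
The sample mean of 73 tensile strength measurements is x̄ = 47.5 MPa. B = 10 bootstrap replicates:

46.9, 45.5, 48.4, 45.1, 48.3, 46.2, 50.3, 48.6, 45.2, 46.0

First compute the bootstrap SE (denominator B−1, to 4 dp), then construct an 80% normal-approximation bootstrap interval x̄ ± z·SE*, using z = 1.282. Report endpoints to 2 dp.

(45.25, 49.75)

Mean of replicates = 47.0500; sum of squared deviations = 27.8250; SE* = √(27.8250/9) = 1.7583
Margin = 1.282 × 1.7583 = 2.254
Interval: 47.5 ± 2.254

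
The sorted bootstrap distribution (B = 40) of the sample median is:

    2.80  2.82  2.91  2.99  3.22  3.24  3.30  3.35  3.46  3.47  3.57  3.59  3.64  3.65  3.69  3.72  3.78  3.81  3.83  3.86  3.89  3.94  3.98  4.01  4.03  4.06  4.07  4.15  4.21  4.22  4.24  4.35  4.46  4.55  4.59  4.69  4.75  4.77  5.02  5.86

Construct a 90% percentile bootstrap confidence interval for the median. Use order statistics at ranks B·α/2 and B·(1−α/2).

(2.82, 4.77)

α = 0.10; lower rank = 40 × 0.050 = 2; upper rank = 40 × 0.950 = 38.
The 2nd smallest replicate is 2.82; the 38th is 4.77.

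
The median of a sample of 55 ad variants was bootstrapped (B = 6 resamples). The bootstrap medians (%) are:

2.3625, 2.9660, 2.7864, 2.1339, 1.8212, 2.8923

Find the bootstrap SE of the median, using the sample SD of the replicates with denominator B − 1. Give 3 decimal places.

Bootstrap SE is the standard deviation of the 6 replicate medians.
Mean of replicates: (2.3625 + 2.9660 + 2.7864 + 2.1339 + 1.8212 + 2.8923) / 6 = 14.96230 / 6 = 2.49372
Sum of squared deviations: (−0.13122)² + (+0.47228)² + (+0.29268)² + (−0.35982)² + (−0.67252)² + (+0.39858)² = 1.06655
Variance = 1.06655 / 5 = 0.21331
SE* = √0.21331

SE* = 0.462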